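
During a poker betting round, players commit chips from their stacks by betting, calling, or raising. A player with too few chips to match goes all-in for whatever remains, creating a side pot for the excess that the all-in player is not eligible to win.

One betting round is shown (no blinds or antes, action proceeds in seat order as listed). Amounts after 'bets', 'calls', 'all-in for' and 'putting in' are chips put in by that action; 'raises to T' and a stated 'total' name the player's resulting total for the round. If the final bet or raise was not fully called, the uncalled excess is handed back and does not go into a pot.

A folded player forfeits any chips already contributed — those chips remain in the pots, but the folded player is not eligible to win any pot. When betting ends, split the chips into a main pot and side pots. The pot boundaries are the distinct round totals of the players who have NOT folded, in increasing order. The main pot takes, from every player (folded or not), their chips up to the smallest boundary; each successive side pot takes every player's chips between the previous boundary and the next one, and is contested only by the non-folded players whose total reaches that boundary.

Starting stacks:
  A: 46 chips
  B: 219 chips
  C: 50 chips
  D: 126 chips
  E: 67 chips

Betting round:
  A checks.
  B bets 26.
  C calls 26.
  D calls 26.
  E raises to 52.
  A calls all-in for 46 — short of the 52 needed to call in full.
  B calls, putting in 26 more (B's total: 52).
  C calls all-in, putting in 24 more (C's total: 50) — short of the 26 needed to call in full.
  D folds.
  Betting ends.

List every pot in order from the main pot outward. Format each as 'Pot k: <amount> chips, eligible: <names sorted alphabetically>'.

Pot 1: 210 chips, eligible: A, B, C, E
Pot 2: 12 chips, eligible: B, C, E
Pot 3: 4 chips, eligible: B, E

Derivation:
Contributions: A=46, B=52, C=50, D=26, E=52
Folded: D
Pot levels (distinct totals of non-folded players): 46, 50, 52
Layer 1-46: A 46 + B 46 + C 46 + D 26 + E 46 = 210 chips; eligible A, B, C, E
Layer 47-50: 4 each from B, C, E = 4*3 = 12 chips; eligible B, C, E
Layer 51-52: 2 each from B, E = 2*2 = 4 chips; eligible B, E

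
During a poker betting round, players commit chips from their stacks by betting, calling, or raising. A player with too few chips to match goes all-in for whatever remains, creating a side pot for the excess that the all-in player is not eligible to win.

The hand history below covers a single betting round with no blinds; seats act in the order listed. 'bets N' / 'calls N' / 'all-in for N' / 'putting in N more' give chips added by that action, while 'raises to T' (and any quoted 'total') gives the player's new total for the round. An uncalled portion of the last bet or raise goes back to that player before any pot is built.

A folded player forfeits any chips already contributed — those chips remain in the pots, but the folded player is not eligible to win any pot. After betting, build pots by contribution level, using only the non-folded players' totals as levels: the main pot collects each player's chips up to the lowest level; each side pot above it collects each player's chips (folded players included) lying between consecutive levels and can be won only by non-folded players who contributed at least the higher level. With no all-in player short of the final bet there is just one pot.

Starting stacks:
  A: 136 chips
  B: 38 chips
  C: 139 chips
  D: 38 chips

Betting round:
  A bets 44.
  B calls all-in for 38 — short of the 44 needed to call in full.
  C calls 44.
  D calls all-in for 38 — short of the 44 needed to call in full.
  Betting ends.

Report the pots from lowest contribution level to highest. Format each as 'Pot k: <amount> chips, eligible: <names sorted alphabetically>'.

Contributions: A=44, B=38, C=44, D=38
Pot levels (distinct totals of non-folded players): 38, 44
Layer 1-38: 38 each from A, B, C, D = 38*4 = 152 chips; eligible A, B, C, D
Layer 39-44: 6 each from A, C = 6*2 = 12 chips; eligible A, C

Pot 1: 152 chips, eligible: A, B, C, D
Pot 2: 12 chips, eligible: A, C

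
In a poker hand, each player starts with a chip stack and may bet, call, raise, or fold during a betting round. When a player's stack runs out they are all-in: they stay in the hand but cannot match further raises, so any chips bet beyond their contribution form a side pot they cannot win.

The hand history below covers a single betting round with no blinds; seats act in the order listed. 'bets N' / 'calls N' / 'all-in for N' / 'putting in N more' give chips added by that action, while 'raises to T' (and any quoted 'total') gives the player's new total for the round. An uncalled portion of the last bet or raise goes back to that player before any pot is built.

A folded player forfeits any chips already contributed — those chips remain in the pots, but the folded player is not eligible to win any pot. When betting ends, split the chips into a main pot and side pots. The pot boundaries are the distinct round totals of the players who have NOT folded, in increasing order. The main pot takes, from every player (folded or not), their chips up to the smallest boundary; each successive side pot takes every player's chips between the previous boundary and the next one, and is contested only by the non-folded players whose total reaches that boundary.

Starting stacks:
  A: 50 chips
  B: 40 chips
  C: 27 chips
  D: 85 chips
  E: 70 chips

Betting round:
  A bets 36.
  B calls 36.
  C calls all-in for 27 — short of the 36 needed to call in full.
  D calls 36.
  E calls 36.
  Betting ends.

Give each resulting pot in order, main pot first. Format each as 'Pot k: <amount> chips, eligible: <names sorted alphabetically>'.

Pot 1: 135 chips, eligible: A, B, C, D, E
Pot 2: 36 chips, eligible: A, B, D, E

Derivation:
Contributions: A=36, B=36, C=27, D=36, E=36
Pot levels (distinct totals of non-folded players): 27, 36
Layer 1-27: 27 each from A, B, C, D, E = 27*5 = 135 chips; eligible A, B, C, D, E
Layer 28-36: 9 each from A, B, D, E = 9*4 = 36 chips; eligible A, B, D, E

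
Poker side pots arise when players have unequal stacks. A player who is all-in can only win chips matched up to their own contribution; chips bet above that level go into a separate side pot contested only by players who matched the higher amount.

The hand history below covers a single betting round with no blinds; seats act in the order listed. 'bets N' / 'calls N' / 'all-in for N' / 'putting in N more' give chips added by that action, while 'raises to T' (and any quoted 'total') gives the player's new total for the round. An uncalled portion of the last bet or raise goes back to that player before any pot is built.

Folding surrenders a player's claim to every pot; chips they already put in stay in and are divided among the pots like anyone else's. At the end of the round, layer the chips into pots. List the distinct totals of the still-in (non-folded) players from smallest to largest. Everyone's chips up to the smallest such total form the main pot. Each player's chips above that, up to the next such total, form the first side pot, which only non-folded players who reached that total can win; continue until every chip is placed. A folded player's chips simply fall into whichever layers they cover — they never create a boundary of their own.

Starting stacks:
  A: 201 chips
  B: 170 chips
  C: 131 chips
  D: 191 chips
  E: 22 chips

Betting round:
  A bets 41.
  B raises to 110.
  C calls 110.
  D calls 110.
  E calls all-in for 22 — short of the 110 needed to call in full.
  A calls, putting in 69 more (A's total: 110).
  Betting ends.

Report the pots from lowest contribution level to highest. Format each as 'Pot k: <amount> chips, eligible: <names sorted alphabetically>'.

Pot 1: 110 chips, eligible: A, B, C, D, E
Pot 2: 352 chips, eligible: A, B, C, D

Derivation:
Contributions: A=110, B=110, C=110, D=110, E=22
Pot levels (distinct totals of non-folded players): 22, 110
Layer 1-22: 22 each from A, B, C, D, E = 22*5 = 110 chips; eligible A, B, C, D, E
Layer 23-110: 88 each from A, B, C, D = 88*4 = 352 chips; eligible A, B, C, D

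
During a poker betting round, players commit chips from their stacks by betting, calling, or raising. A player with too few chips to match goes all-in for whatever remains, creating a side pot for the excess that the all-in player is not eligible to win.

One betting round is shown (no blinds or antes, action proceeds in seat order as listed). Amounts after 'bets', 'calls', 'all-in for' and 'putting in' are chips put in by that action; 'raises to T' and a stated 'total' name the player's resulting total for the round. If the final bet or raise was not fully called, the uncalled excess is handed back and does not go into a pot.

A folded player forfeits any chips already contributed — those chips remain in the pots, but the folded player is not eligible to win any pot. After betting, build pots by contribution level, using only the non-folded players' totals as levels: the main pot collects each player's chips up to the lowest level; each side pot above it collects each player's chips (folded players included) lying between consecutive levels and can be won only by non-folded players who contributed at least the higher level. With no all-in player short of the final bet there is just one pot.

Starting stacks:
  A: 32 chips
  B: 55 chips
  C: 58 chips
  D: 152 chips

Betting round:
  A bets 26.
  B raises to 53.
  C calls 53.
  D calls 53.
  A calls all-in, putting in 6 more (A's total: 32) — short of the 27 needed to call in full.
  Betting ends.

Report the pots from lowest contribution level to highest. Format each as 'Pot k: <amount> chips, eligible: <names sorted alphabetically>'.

Contributions: A=32, B=53, C=53, D=53
Pot levels (distinct totals of non-folded players): 32, 53
Layer 1-32: 32 each from A, B, C, D = 32*4 = 128 chips; eligible A, B, C, D
Layer 33-53: 21 each from B, C, D = 21*3 = 63 chips; eligible B, C, D

Pot 1: 128 chips, eligible: A, B, C, D
Pot 2: 63 chips, eligible: B, C, D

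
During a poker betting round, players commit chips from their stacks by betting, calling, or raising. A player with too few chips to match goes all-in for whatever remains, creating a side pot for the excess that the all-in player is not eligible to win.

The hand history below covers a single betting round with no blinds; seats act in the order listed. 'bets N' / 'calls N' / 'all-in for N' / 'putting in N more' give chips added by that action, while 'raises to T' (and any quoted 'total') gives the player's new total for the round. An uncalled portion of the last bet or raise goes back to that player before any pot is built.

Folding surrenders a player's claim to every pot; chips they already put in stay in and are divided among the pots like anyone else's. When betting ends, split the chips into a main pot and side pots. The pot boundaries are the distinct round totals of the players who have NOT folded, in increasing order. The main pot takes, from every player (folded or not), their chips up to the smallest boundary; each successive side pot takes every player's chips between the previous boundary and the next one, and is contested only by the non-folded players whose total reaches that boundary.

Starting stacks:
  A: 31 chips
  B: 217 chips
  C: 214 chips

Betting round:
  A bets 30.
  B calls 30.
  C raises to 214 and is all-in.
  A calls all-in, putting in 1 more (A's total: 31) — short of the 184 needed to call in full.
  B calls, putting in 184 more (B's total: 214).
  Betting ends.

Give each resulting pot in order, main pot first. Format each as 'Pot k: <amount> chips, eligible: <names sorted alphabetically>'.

Pot 1: 93 chips, eligible: A, B, C
Pot 2: 366 chips, eligible: B, C

Derivation:
Contributions: A=31, B=214, C=214
Pot levels (distinct totals of non-folded players): 31, 214
Layer 1-31: 31 each from A, B, C = 31*3 = 93 chips; eligible A, B, C
Layer 32-214: 183 each from B, C = 183*2 = 366 chips; eligible B, C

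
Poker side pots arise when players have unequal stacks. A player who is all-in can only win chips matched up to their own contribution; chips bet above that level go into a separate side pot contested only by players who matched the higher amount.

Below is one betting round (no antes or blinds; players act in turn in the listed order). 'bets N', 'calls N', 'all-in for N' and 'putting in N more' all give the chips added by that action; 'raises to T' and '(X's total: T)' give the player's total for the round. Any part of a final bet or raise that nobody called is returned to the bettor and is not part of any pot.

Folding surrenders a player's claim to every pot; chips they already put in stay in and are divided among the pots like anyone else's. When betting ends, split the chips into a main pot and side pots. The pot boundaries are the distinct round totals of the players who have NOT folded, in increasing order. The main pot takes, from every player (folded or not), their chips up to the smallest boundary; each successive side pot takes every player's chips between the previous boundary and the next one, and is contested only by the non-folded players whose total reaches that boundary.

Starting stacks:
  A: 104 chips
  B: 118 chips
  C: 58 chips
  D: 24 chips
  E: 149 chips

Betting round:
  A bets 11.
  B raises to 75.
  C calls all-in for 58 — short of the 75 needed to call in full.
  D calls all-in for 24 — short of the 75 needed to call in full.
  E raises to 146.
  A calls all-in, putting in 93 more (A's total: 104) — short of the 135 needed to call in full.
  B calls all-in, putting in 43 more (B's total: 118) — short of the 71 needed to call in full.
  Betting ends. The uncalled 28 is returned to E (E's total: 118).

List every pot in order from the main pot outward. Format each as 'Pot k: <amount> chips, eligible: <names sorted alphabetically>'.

Contributions (after 28 returned to E): A=104, B=118, C=58, D=24, E=118
Pot levels (distinct totals of non-folded players): 24, 58, 104, 118
Layer 1-24: 24 each from A, B, C, D, E = 24*5 = 120 chips; eligible A, B, C, D, E
Layer 25-58: 34 each from A, B, C, E = 34*4 = 136 chips; eligible A, B, C, E
Layer 59-104: 46 each from A, B, E = 46*3 = 138 chips; eligible A, B, E
Layer 105-118: 14 each from B, E = 14*2 = 28 chips; eligible B, E

Pot 1: 120 chips, eligible: A, B, C, D, E
Pot 2: 136 chips, eligible: A, B, C, E
Pot 3: 138 chips, eligible: A, B, E
Pot 4: 28 chips, eligible: B, E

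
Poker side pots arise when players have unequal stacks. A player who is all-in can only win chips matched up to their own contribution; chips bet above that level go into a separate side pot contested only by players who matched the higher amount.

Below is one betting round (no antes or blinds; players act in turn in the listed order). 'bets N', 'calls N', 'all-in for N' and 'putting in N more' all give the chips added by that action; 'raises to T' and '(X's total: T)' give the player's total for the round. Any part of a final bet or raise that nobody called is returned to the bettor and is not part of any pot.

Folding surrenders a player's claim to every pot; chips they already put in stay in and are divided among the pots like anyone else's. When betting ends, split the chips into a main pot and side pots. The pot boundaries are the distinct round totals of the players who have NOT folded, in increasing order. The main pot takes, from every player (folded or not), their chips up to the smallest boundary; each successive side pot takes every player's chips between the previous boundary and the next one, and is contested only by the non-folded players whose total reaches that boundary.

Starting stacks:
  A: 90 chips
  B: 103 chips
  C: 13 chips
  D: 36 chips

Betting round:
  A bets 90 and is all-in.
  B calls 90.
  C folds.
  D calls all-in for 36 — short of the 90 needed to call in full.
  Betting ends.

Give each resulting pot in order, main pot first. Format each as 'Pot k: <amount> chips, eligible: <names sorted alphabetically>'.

Contributions: A=90, B=90, D=36
Folded: C
Pot levels (distinct totals of non-folded players): 36, 90
Layer 1-36: 36 each from A, B, D = 36*3 = 108 chips; eligible A, B, D
Layer 37-90: 54 each from A, B = 54*2 = 108 chips; eligible A, B

Pot 1: 108 chips, eligible: A, B, D
Pot 2: 108 chips, eligible: A, B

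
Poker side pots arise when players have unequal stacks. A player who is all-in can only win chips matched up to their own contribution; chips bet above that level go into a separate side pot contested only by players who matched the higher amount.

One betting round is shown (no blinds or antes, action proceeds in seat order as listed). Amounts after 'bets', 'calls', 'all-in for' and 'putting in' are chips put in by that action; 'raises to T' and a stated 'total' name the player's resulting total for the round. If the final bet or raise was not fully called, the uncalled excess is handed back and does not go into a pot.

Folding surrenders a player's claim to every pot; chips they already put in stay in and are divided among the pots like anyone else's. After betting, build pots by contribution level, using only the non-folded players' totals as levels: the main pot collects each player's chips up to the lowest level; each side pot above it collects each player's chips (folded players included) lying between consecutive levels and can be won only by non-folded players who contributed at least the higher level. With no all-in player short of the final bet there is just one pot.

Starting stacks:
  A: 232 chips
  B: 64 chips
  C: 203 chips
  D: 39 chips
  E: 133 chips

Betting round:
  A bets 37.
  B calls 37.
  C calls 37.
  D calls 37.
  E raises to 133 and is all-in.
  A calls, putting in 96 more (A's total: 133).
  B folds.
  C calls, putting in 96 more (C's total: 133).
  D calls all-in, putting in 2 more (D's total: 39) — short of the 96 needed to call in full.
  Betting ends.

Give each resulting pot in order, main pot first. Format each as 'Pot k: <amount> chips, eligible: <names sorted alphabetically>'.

Pot 1: 193 chips, eligible: A, C, D, E
Pot 2: 282 chips, eligible: A, C, E

Derivation:
Contributions: A=133, B=37, C=133, D=39, E=133
Folded: B
Pot levels (distinct totals of non-folded players): 39, 133
Layer 1-39: A 39 + B 37 + C 39 + D 39 + E 39 = 193 chips; eligible A, C, D, E
Layer 40-133: 94 each from A, C, E = 94*3 = 282 chips; eligible A, C, E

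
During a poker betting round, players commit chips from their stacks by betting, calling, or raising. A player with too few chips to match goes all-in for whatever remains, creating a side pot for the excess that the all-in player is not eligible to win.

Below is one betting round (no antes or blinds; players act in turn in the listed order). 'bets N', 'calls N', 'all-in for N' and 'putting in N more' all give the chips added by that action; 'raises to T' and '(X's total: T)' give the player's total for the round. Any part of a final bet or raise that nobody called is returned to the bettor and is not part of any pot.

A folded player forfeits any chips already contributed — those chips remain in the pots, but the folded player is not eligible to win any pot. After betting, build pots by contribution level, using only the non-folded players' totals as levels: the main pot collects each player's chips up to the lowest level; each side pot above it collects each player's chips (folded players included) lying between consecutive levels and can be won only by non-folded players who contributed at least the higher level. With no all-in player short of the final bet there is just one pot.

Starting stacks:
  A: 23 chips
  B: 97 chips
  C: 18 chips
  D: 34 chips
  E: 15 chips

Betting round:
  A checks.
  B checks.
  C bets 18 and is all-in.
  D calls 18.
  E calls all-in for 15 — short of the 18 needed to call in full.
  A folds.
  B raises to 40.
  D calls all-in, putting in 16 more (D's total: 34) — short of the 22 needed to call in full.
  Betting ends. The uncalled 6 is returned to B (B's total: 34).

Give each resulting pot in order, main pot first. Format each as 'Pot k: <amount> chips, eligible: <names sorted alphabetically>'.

Pot 1: 60 chips, eligible: B, C, D, E
Pot 2: 9 chips, eligible: B, C, D
Pot 3: 32 chips, eligible: B, D

Derivation:
Contributions (after 6 returned to B): B=34, C=18, D=34, E=15
Folded: A
Pot levels (distinct totals of non-folded players): 15, 18, 34
Layer 1-15: 15 each from B, C, D, E = 15*4 = 60 chips; eligible B, C, D, E
Layer 16-18: 3 each from B, C, D = 3*3 = 9 chips; eligible B, C, D
Layer 19-34: 16 each from B, D = 16*2 = 32 chips; eligible B, D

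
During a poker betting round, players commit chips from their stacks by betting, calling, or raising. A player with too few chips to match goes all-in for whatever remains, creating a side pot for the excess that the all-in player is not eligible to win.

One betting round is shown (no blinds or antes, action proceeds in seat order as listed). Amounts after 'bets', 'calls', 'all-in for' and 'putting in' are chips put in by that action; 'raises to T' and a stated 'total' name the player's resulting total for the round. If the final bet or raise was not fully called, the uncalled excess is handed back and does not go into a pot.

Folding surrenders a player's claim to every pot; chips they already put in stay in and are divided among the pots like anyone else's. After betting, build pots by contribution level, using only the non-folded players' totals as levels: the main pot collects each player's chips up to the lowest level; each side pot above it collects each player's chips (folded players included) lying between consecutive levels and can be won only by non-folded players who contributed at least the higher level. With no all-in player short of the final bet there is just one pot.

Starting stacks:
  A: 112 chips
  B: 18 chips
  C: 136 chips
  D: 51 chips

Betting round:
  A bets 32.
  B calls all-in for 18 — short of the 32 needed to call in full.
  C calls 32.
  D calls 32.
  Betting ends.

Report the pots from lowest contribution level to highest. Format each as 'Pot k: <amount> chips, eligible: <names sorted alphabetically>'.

Pot 1: 72 chips, eligible: A, B, C, D
Pot 2: 42 chips, eligible: A, C, D

Derivation:
Contributions: A=32, B=18, C=32, D=32
Pot levels (distinct totals of non-folded players): 18, 32
Layer 1-18: 18 each from A, B, C, D = 18*4 = 72 chips; eligible A, B, C, D
Layer 19-32: 14 each from A, C, D = 14*3 = 42 chips; eligible A, C, D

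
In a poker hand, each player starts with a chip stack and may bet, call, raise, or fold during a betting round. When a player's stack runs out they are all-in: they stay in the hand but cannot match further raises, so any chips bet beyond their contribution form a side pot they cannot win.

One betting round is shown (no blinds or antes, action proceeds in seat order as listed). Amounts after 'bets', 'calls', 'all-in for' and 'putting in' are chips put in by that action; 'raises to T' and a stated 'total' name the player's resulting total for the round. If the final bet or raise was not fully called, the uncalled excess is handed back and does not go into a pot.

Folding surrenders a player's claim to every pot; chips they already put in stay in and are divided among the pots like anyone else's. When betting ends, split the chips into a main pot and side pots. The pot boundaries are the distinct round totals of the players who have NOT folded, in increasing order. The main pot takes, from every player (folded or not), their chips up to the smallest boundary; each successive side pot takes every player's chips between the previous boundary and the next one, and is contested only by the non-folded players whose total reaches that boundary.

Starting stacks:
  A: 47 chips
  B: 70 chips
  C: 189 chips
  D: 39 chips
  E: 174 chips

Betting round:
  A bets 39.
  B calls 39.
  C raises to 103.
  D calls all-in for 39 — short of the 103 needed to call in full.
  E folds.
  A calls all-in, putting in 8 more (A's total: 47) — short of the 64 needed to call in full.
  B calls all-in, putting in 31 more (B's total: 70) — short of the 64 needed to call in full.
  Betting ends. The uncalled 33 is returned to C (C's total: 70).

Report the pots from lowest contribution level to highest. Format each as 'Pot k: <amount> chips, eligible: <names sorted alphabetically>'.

Contributions (after 33 returned to C): A=47, B=70, C=70, D=39
Folded: E
Pot levels (distinct totals of non-folded players): 39, 47, 70
Layer 1-39: 39 each from A, B, C, D = 39*4 = 156 chips; eligible A, B, C, D
Layer 40-47: 8 each from A, B, C = 8*3 = 24 chips; eligible A, B, C
Layer 48-70: 23 each from B, C = 23*2 = 46 chips; eligible B, C

Pot 1: 156 chips, eligible: A, B, C, D
Pot 2: 24 chips, eligible: A, B, C
Pot 3: 46 chips, eligible: B, C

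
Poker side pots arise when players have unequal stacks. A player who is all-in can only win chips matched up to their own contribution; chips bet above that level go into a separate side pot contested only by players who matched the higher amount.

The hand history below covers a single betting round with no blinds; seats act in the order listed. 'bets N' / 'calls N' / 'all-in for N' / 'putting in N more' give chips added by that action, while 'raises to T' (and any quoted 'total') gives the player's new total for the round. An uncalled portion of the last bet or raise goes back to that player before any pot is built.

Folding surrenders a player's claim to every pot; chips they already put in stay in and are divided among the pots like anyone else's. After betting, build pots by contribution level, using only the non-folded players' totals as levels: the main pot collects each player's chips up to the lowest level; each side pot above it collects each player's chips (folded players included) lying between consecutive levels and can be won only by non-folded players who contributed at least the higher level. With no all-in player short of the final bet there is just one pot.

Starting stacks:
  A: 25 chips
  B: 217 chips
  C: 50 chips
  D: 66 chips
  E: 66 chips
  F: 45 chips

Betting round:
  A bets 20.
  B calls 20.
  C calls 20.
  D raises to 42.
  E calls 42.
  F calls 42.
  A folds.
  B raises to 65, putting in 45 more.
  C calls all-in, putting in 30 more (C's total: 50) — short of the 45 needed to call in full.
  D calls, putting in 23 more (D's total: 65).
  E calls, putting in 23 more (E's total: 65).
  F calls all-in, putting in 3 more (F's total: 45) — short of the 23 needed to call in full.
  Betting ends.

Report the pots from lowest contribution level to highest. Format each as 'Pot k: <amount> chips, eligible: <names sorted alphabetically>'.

Contributions: A=20, B=65, C=50, D=65, E=65, F=45
Folded: A
Pot levels (distinct totals of non-folded players): 45, 50, 65
Layer 1-45: A 20 + B 45 + C 45 + D 45 + E 45 + F 45 = 245 chips; eligible B, C, D, E, F
Layer 46-50: 5 each from B, C, D, E = 5*4 = 20 chips; eligible B, C, D, E
Layer 51-65: 15 each from B, D, E = 15*3 = 45 chips; eligible B, D, E

Pot 1: 245 chips, eligible: B, C, D, E, F
Pot 2: 20 chips, eligible: B, C, D, E
Pot 3: 45 chips, eligible: B, D, E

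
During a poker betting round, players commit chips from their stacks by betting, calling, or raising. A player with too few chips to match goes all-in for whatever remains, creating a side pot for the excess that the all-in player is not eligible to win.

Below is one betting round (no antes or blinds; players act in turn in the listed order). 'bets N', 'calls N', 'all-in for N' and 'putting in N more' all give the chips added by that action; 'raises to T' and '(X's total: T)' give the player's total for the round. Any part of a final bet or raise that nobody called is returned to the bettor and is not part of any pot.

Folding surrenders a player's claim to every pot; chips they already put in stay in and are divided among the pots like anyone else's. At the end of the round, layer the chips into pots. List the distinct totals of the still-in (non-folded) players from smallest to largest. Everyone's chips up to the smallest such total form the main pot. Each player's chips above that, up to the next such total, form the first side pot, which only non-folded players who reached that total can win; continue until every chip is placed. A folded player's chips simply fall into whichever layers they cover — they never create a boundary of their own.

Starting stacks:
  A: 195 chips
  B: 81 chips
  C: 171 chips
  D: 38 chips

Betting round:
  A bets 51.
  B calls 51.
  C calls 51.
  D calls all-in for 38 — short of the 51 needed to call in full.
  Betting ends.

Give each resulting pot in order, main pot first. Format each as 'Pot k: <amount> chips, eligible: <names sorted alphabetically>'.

Contributions: A=51, B=51, C=51, D=38
Pot levels (distinct totals of non-folded players): 38, 51
Layer 1-38: 38 each from A, B, C, D = 38*4 = 152 chips; eligible A, B, C, D
Layer 39-51: 13 each from A, B, C = 13*3 = 39 chips; eligible A, B, C

Pot 1: 152 chips, eligible: A, B, C, D
Pot 2: 39 chips, eligible: A, B, C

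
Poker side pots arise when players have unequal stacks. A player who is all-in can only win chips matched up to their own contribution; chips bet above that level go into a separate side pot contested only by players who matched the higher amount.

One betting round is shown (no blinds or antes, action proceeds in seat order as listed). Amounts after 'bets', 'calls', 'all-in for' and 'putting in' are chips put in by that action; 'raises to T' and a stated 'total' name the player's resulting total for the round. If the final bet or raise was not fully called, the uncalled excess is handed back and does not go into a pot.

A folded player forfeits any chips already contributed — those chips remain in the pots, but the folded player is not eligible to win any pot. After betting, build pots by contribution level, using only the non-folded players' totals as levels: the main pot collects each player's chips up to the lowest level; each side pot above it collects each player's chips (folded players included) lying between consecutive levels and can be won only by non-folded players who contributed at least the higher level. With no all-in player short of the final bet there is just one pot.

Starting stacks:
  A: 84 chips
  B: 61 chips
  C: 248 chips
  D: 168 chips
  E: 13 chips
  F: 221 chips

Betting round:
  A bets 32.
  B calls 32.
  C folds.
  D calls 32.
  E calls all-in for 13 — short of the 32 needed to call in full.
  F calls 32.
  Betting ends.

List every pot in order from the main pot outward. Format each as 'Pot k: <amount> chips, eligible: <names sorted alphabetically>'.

Contributions: A=32, B=32, D=32, E=13, F=32
Folded: C
Pot levels (distinct totals of non-folded players): 13, 32
Layer 1-13: 13 each from A, B, D, E, F = 13*5 = 65 chips; eligible A, B, D, E, F
Layer 14-32: 19 each from A, B, D, F = 19*4 = 76 chips; eligible A, B, D, F

Pot 1: 65 chips, eligible: A, B, D, E, F
Pot 2: 76 chips, eligible: A, B, D, F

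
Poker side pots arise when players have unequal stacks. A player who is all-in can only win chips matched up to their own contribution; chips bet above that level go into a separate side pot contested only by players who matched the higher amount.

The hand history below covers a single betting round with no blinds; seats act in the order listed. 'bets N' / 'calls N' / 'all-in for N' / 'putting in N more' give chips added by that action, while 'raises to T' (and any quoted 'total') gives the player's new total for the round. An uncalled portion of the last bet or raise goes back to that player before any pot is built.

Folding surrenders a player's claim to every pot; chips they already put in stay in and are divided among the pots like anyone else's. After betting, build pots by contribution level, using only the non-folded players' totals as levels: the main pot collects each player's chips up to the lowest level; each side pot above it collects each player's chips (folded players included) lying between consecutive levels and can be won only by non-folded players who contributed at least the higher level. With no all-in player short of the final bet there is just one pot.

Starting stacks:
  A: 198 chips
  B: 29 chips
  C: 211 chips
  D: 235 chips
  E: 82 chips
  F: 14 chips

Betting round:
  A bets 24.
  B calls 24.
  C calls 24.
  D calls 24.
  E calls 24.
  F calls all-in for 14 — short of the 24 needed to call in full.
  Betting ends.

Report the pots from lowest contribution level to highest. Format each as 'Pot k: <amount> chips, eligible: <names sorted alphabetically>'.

Contributions: A=24, B=24, C=24, D=24, E=24, F=14
Pot levels (distinct totals of non-folded players): 14, 24
Layer 1-14: 14 each from A, B, C, D, E, F = 14*6 = 84 chips; eligible A, B, C, D, E, F
Layer 15-24: 10 each from A, B, C, D, E = 10*5 = 50 chips; eligible A, B, C, D, E

Pot 1: 84 chips, eligible: A, B, C, D, E, F
Pot 2: 50 chips, eligible: A, B, C, D, E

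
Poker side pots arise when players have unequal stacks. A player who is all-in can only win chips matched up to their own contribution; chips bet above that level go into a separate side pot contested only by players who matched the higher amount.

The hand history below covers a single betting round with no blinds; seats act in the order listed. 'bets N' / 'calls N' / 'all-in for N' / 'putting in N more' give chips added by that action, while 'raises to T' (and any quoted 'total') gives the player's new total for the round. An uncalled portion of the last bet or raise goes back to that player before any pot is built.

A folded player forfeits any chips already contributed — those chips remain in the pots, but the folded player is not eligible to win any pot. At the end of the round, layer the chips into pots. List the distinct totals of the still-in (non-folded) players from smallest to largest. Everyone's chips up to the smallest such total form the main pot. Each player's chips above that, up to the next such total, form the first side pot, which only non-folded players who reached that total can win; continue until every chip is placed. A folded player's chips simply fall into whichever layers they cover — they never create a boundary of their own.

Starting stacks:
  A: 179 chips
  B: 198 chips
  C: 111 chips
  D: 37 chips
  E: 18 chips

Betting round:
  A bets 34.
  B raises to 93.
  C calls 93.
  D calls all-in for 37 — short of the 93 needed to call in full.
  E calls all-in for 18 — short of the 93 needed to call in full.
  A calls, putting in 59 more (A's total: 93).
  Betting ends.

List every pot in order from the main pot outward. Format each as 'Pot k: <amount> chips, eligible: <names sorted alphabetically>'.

Pot 1: 90 chips, eligible: A, B, C, D, E
Pot 2: 76 chips, eligible: A, B, C, D
Pot 3: 168 chips, eligible: A, B, C

Derivation:
Contributions: A=93, B=93, C=93, D=37, E=18
Pot levels (distinct totals of non-folded players): 18, 37, 93
Layer 1-18: 18 each from A, B, C, D, E = 18*5 = 90 chips; eligible A, B, C, D, E
Layer 19-37: 19 each from A, B, C, D = 19*4 = 76 chips; eligible A, B, C, D
Layer 38-93: 56 each from A, B, C = 56*3 = 168 chips; eligible A, B, C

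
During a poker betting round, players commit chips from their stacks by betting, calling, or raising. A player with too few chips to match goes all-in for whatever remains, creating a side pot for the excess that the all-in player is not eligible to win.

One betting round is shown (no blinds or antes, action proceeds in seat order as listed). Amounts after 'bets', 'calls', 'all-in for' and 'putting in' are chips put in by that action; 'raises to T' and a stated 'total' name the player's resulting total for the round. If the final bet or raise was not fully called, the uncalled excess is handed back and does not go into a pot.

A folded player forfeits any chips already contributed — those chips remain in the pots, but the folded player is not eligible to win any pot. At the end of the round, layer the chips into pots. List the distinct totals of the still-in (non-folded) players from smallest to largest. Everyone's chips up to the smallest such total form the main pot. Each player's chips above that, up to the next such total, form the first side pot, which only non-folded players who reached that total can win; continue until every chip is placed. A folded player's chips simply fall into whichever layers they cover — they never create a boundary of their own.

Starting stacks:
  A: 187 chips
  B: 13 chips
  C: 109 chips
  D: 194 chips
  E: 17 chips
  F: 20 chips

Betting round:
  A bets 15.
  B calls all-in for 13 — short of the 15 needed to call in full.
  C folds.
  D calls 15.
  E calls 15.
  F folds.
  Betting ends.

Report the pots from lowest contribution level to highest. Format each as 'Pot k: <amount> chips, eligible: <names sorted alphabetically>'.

Pot 1: 52 chips, eligible: A, B, D, E
Pot 2: 6 chips, eligible: A, D, E

Derivation:
Contributions: A=15, B=13, D=15, E=15
Folded: C, F
Pot levels (distinct totals of non-folded players): 13, 15
Layer 1-13: 13 each from A, B, D, E = 13*4 = 52 chips; eligible A, B, D, E
Layer 14-15: 2 each from A, D, E = 2*3 = 6 chips; eligible A, D, E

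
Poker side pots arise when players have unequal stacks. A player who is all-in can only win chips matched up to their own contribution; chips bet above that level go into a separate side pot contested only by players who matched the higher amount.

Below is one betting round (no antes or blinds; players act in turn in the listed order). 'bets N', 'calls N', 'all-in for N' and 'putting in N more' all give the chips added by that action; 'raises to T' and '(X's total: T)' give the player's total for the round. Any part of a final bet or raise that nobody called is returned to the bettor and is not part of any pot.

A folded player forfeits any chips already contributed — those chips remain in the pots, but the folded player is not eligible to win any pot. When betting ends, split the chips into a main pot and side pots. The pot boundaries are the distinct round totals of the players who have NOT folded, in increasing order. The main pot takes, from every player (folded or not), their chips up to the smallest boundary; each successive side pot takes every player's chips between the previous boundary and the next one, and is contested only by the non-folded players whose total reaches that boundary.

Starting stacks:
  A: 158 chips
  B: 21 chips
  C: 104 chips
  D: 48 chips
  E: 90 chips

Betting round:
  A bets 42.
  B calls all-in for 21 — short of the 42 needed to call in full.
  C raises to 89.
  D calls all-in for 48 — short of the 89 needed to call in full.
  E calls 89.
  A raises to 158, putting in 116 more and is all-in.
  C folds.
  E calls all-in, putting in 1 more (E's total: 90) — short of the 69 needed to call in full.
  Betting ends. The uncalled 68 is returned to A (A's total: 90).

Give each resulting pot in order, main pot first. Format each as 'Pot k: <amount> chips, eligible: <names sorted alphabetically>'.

Contributions (after 68 returned to A): A=90, B=21, C=89, D=48, E=90
Folded: C
Pot levels (distinct totals of non-folded players): 21, 48, 90
Layer 1-21: 21 each from A, B, C, D, E = 21*5 = 105 chips; eligible A, B, D, E
Layer 22-48: 27 each from A, C, D, E = 27*4 = 108 chips; eligible A, D, E
Layer 49-90: A 42 + C 41 + E 42 = 125 chips; eligible A, E

Pot 1: 105 chips, eligible: A, B, D, E
Pot 2: 108 chips, eligible: A, D, E
Pot 3: 125 chips, eligible: A, E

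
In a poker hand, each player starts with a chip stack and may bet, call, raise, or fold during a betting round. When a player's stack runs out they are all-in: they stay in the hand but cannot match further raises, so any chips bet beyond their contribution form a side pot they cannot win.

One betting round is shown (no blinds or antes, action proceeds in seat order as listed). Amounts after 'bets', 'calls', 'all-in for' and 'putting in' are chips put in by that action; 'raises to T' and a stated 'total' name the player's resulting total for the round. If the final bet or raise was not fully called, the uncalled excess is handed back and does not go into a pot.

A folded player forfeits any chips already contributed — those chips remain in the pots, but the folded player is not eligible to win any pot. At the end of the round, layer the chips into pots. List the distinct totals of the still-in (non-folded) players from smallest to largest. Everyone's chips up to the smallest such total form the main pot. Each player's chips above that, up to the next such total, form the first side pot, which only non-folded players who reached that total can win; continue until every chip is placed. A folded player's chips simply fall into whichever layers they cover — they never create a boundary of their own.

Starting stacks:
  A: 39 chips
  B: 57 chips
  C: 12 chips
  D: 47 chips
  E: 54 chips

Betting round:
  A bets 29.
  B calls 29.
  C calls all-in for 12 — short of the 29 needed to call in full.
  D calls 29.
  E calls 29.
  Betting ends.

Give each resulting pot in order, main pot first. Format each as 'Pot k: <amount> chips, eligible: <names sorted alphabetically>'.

Pot 1: 60 chips, eligible: A, B, C, D, E
Pot 2: 68 chips, eligible: A, B, D, E

Derivation:
Contributions: A=29, B=29, C=12, D=29, E=29
Pot levels (distinct totals of non-folded players): 12, 29
Layer 1-12: 12 each from A, B, C, D, E = 12*5 = 60 chips; eligible A, B, C, D, E
Layer 13-29: 17 each from A, B, D, E = 17*4 = 68 chips; eligible A, B, D, E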